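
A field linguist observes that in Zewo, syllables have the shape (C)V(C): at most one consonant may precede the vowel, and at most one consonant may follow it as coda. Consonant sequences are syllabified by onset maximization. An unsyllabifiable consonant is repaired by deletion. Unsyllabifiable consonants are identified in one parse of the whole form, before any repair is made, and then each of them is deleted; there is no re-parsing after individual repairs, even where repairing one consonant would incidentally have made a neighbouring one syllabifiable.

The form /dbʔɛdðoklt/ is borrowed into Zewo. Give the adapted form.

ʔɛdðok

The consonants /d/, /b/, /l/, /t/ cannot be parsed into a legal (C)V(C) syllable (at most one coda consonant is licensed; onsets are limited to one consonant).
Deleting the stranded consonants removes /d/, /b/, /l/, /t/.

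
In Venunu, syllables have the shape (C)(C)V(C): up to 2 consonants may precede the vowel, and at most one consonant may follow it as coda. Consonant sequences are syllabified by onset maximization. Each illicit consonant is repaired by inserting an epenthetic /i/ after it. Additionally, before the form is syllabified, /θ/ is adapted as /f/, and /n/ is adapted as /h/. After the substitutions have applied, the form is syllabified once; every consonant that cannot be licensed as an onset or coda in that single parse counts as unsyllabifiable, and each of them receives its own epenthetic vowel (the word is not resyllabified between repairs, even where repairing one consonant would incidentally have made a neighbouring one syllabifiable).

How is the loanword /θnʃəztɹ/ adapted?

Substitution: /θ/ → /f/, /n/ → /h/, giving /fhʃəztɹ/.
Under (C)(C)V(C), the unsyllabifiable consonants are /f/, /t/, /ɹ/ (at most one coda consonant is licensed; onsets may contain at most 2 consonants).
Epenthesis after each stranded consonant: /f/ → /fi/, /t/ → /ti/, /ɹ/ → /ɹi/.

fihʃəztiɹi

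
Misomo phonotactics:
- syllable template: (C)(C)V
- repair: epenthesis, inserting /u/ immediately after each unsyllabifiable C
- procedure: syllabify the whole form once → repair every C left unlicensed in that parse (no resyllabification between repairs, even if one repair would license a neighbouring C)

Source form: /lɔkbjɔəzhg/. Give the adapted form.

The consonants /k/, /z/, /h/, /g/ cannot be parsed into a legal (C)(C)V syllable (no codas are permitted; onsets may contain at most 2 consonants).
Inserting the epenthetic vowel yields /k/ → /ku/, /z/ → /zu/, /h/ → /hu/, /g/ → /gu/.

lɔkubjɔəzuhugu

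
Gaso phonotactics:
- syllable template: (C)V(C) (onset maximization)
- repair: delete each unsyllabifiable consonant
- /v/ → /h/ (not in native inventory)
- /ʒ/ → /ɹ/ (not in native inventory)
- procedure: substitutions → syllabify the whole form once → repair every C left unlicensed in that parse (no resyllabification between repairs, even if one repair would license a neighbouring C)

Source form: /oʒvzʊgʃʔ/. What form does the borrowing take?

oɹzʊg

Substitution: /ʒ/ → /ɹ/, /v/ → /h/, giving /oɹhzʊgʃʔ/.
The consonants /h/, /ʃ/, /ʔ/ cannot be parsed into a legal (C)V(C) syllable (at most one coda consonant is licensed; onsets are limited to one consonant).
Each unlicensed consonant is deleted: /h/, /ʃ/, /ʔ/.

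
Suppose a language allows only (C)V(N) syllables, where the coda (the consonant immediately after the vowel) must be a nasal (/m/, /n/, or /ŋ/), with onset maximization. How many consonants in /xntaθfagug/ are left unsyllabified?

4

The consonants /x/, /n/, /θ/, /g/ cannot be parsed into a legal (C)V(N) syllable (only a nasal (/m/, /n/, or /ŋ/) is licensed in coda position; onsets are limited to one consonant).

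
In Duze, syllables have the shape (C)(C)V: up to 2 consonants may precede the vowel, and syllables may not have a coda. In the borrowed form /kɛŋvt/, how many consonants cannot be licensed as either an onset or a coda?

3

The consonants /ŋ/, /v/, /t/ cannot be parsed into a legal (C)(C)V syllable (no codas are permitted; onsets may contain at most 2 consonants).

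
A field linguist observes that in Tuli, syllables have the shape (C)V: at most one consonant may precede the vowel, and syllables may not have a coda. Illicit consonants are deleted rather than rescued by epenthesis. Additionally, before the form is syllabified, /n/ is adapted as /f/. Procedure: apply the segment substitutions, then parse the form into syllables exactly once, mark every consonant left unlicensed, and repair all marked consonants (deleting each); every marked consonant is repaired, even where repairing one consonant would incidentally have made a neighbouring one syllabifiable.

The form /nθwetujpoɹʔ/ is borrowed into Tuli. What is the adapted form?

wetupo

Substitution: /n/ → /f/, giving /fθwetujpoɹʔ/.
Syllabifying with onset maximization leaves /f/, /θ/, /j/, /ɹ/, /ʔ/ stranded (no codas are permitted; onsets are limited to one consonant).
Deleting the stranded consonants removes /f/, /θ/, /j/, /ɹ/, /ʔ/.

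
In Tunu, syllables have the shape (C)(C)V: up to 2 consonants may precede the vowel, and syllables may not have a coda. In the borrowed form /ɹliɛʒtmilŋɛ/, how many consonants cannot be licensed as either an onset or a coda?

1

Under (C)(C)V, the unsyllabifiable consonants are /ʒ/ (no codas are permitted; onsets may contain at most 2 consonants).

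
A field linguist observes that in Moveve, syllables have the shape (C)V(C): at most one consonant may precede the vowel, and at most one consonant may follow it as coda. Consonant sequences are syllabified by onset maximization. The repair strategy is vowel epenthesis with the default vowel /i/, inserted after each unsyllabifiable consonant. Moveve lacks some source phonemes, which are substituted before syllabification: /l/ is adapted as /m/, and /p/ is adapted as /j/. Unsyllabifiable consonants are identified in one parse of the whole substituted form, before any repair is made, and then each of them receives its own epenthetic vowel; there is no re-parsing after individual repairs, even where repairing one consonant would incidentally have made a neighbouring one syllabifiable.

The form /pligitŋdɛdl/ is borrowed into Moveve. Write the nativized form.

Substitution: /p/ → /j/, /l/ → /m/, giving /jmigitŋdɛdm/.
Syllabifying with onset maximization leaves /j/, /ŋ/, /m/ stranded (at most one coda consonant is licensed; onsets are limited to one consonant).
Inserting the epenthetic vowel yields /j/ → /ji/, /ŋ/ → /ŋi/, /m/ → /mi/.

jimigitŋidɛdmi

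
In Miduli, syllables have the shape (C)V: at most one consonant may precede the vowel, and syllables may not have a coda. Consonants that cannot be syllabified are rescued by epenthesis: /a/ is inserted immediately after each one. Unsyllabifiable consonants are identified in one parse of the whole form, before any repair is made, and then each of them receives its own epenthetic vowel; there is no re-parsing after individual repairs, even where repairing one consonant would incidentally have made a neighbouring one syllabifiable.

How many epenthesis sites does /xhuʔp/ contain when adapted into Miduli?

3

The unsyllabifiable consonants are /x/, /ʔ/, /p/; each receives one epenthetic vowel.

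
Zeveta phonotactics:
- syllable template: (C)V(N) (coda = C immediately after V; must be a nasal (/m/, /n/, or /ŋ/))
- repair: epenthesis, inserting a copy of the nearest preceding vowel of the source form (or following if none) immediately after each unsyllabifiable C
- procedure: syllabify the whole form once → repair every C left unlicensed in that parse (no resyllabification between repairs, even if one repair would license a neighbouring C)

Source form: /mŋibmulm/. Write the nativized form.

Syllabifying with onset maximization leaves /m/, /b/, /l/, /m/ stranded (only a nasal (/m/, /n/, or /ŋ/) is licensed in coda position; onsets are limited to one consonant).
Each unlicensed consonant becomes the onset of a new syllable: /m/ → /mi/, /b/ → /bi/, /l/ → /lu/, /m/ → /mu/.

miŋibimulumu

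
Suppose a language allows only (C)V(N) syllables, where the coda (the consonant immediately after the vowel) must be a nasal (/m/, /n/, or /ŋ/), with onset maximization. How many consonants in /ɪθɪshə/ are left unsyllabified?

Under (C)V(N), the unsyllabifiable consonants are /s/ (only a nasal (/m/, /n/, or /ŋ/) is licensed in coda position; onsets are limited to one consonant).

1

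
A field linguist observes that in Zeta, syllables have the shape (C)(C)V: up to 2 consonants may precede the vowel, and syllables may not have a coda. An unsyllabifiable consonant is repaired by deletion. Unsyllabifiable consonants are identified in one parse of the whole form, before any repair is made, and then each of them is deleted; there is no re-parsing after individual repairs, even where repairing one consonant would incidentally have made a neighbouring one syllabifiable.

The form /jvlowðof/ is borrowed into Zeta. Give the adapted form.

Syllabifying with onset maximization leaves /j/, /f/ stranded (no codas are permitted; onsets may contain at most 2 consonants).
Deleting the stranded consonants removes /j/, /f/.

vlowðo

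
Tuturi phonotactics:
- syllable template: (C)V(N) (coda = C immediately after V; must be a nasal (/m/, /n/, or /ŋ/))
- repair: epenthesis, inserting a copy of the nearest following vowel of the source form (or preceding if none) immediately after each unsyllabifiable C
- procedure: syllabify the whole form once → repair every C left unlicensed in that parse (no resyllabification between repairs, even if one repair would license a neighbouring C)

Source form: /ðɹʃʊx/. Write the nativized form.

Under (C)V(N), the unsyllabifiable consonants are /ð/, /ɹ/, /x/ (only a nasal (/m/, /n/, or /ŋ/) is licensed in coda position; onsets are limited to one consonant).
Each unlicensed consonant becomes the onset of a new syllable: /ð/ → /ðʊ/, /ɹ/ → /ɹʊ/, /x/ → /xʊ/.

ðʊɹʊʃʊxʊ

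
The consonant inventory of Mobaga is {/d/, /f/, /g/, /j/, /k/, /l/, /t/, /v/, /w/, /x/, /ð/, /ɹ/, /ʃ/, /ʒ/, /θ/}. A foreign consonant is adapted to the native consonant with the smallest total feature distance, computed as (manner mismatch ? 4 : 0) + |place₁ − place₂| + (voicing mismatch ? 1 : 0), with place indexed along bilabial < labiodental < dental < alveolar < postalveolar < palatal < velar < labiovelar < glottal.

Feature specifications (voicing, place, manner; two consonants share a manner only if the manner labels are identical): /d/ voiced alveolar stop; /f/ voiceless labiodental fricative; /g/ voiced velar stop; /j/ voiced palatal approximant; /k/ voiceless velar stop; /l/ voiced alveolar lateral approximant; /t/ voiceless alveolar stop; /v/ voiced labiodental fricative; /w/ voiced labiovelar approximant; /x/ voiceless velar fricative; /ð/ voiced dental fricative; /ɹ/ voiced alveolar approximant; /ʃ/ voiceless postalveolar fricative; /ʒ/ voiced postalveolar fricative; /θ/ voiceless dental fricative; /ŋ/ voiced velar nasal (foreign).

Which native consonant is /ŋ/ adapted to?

/g/ is closest: manner differs (nasal→stop, +4), place distance 0 (velar→velar), same voicing; total 4. Next closest is /j/ at distance 5.

g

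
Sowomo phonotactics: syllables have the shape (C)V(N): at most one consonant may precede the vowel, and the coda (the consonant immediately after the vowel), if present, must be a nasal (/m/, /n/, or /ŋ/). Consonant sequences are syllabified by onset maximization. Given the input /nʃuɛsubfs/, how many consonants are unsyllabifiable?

4

Under (C)V(N), the unsyllabifiable consonants are /n/, /b/, /f/, /s/ (only a nasal (/m/, /n/, or /ŋ/) is licensed in coda position; onsets are limited to one consonant).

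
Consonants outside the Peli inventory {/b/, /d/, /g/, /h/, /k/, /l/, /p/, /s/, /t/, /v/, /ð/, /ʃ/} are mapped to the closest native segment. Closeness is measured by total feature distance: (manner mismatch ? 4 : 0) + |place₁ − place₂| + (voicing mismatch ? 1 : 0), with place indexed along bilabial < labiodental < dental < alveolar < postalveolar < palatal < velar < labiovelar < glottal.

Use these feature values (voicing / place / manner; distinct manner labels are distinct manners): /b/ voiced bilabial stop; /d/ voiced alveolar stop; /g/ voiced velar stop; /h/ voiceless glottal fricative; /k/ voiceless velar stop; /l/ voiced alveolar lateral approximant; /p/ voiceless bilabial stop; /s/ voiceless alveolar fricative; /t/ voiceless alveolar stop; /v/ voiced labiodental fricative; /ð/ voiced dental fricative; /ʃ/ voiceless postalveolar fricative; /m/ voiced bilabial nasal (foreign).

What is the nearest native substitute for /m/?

/b/ is closest: manner differs (nasal→stop, +4), place distance 0 (bilabial→bilabial), same voicing; total 4. Next closest is /p/ at distance 5.

b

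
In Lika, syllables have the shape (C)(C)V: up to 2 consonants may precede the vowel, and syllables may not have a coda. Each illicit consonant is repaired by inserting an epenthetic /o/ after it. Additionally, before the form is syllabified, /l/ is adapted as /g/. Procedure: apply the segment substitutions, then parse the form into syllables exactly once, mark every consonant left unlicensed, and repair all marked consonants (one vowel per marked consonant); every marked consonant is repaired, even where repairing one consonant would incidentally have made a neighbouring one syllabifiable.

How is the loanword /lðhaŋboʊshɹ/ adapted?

Substitution: /l/ → /g/, giving /gðhaŋboʊshɹ/.
Under (C)(C)V, the unsyllabifiable consonants are /g/, /s/, /h/, /ɹ/ (no codas are permitted; onsets may contain at most 2 consonants).
Each unlicensed consonant becomes the onset of a new syllable: /g/ → /go/, /s/ → /so/, /h/ → /ho/, /ɹ/ → /ɹo/.

goðhaŋboʊsohoɹo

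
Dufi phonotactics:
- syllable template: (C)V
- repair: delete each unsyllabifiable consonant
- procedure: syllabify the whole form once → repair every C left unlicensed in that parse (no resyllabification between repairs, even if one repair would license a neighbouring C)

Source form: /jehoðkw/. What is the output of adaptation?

The consonants /ð/, /k/, /w/ cannot be parsed into a legal (C)V syllable (no codas are permitted; onsets are limited to one consonant).
Each unlicensed consonant is deleted: /ð/, /k/, /w/.

jeho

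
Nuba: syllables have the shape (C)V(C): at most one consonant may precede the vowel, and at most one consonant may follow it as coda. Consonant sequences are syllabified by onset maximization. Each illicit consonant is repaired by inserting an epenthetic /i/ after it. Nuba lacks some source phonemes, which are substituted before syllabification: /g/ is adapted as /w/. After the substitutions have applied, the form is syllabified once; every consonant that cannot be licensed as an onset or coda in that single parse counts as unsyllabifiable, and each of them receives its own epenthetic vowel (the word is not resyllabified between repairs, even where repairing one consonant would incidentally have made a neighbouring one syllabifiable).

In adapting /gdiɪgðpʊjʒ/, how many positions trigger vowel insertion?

After substitution the input is /wdiɪwðpʊjʒ/.
The unsyllabifiable consonants are /w/, /ð/, /ʒ/; each receives one epenthetic vowel.

3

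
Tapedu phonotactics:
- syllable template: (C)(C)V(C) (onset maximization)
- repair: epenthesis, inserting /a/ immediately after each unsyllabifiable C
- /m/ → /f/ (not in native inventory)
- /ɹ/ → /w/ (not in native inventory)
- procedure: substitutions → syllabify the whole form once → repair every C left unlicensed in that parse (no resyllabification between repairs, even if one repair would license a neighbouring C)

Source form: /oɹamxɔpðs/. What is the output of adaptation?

owafxɔpðasa

Substitution: /ɹ/ → /w/, /m/ → /f/, giving /owafxɔpðs/.
Syllabifying with onset maximization leaves /ð/, /s/ stranded (at most one coda consonant is licensed; onsets may contain at most 2 consonants).
Epenthesis after each stranded consonant: /ð/ → /ða/, /s/ → /sa/.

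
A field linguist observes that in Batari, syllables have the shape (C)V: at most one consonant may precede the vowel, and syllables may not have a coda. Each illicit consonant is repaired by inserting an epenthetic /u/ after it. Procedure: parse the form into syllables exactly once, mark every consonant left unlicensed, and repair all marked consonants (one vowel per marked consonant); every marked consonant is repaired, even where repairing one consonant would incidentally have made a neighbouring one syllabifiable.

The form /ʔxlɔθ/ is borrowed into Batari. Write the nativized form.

The consonants /ʔ/, /x/, /θ/ cannot be parsed into a legal (C)V syllable (no codas are permitted; onsets are limited to one consonant).
Epenthesis after each stranded consonant: /ʔ/ → /ʔu/, /x/ → /xu/, /θ/ → /θu/.

ʔuxulɔθu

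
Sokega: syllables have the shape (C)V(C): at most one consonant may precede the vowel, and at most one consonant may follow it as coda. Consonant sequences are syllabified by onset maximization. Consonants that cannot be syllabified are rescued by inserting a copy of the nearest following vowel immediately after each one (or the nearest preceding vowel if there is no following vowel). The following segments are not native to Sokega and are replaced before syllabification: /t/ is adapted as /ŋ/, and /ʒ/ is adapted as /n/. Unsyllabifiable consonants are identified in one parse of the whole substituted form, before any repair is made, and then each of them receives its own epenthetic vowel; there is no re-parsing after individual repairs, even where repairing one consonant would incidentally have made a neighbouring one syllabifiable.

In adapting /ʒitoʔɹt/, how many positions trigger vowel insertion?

2

After substitution the input is /niŋoʔɹŋ/.
The unsyllabifiable consonants are /ɹ/, /ŋ/; each receives one epenthetic vowel.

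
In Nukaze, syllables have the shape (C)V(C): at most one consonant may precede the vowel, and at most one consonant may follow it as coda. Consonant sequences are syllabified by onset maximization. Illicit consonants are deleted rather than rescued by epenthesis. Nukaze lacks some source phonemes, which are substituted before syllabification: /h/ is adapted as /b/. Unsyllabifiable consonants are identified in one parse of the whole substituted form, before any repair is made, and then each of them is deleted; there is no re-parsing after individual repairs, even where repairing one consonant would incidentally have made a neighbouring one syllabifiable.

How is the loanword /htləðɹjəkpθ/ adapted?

Substitution: /h/ → /b/, giving /btləðɹjəkpθ/.
The consonants /b/, /t/, /ɹ/, /p/, /θ/ cannot be parsed into a legal (C)V(C) syllable (at most one coda consonant is licensed; onsets are limited to one consonant).
Each unlicensed consonant is deleted: /b/, /t/, /ɹ/, /p/, /θ/.

ləðjək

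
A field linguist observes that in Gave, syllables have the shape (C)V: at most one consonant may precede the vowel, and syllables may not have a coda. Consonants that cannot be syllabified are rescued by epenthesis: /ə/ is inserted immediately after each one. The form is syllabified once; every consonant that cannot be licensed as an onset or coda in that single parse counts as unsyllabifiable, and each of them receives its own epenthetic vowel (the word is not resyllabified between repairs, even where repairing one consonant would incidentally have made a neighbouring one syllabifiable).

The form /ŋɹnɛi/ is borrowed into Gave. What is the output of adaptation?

Under (C)V, the unsyllabifiable consonants are /ŋ/, /ɹ/ (no codas are permitted; onsets are limited to one consonant).
Epenthesis after each stranded consonant: /ŋ/ → /ŋə/, /ɹ/ → /ɹə/.

ŋəɹənɛi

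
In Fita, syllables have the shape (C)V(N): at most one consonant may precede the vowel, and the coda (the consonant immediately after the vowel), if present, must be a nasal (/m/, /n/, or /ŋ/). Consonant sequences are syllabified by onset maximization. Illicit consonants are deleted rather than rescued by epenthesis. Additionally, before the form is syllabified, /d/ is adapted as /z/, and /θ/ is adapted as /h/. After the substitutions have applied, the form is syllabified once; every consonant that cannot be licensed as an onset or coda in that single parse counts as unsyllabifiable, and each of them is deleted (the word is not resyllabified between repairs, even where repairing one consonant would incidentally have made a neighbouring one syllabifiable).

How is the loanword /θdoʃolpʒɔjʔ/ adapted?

zoʃoʒɔ

Substitution: /θ/ → /h/, /d/ → /z/, giving /hzoʃolpʒɔjʔ/.
The consonants /h/, /l/, /p/, /j/, /ʔ/ cannot be parsed into a legal (C)V(N) syllable (only a nasal (/m/, /n/, or /ŋ/) is licensed in coda position; onsets are limited to one consonant).
Deletion applies to /h/, /l/, /p/, /j/, /ʔ/.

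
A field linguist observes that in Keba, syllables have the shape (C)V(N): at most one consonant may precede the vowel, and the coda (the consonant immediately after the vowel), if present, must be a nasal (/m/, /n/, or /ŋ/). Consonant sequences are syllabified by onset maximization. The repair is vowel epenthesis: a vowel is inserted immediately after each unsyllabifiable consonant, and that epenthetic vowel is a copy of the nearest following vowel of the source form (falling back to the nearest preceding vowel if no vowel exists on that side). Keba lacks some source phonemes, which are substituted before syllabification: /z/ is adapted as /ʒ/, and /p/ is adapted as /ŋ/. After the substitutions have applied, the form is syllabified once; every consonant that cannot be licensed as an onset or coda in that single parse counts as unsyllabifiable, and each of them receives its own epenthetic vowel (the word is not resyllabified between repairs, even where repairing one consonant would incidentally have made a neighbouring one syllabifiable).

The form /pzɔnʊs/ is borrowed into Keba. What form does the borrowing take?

ŋɔʒɔnʊsʊ

Substitution: /p/ → /ŋ/, /z/ → /ʒ/, giving /ŋʒɔnʊs/.
The consonants /ŋ/, /s/ cannot be parsed into a legal (C)V(N) syllable (only a nasal (/m/, /n/, or /ŋ/) is licensed in coda position; onsets are limited to one consonant).
Each unlicensed consonant becomes the onset of a new syllable: /ŋ/ → /ŋɔ/, /s/ → /sʊ/.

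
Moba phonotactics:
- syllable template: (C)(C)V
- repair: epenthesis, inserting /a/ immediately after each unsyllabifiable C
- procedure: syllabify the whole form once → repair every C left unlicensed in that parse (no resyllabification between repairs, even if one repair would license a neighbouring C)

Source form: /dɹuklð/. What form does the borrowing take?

Under (C)(C)V, the unsyllabifiable consonants are /k/, /l/, /ð/ (no codas are permitted; onsets may contain at most 2 consonants).
Each unlicensed consonant becomes the onset of a new syllable: /k/ → /ka/, /l/ → /la/, /ð/ → /ða/.

dɹukalaða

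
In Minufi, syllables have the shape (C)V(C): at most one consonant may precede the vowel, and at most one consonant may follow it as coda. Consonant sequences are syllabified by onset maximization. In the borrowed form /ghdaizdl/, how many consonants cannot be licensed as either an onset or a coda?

4

Under (C)V(C), the unsyllabifiable consonants are /g/, /h/, /d/, /l/ (at most one coda consonant is licensed; onsets are limited to one consonant).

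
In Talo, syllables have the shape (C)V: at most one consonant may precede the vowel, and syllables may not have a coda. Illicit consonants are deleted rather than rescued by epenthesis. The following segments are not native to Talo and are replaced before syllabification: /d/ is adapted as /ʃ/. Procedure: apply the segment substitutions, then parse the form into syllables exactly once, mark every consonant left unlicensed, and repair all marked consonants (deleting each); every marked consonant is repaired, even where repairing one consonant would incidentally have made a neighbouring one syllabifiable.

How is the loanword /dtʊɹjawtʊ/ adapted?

Substitution: /d/ → /ʃ/, giving /ʃtʊɹjawtʊ/.
Syllabifying with onset maximization leaves /ʃ/, /ɹ/, /w/ stranded (no codas are permitted; onsets are limited to one consonant).
Deletion applies to /ʃ/, /ɹ/, /w/.

tʊjatʊ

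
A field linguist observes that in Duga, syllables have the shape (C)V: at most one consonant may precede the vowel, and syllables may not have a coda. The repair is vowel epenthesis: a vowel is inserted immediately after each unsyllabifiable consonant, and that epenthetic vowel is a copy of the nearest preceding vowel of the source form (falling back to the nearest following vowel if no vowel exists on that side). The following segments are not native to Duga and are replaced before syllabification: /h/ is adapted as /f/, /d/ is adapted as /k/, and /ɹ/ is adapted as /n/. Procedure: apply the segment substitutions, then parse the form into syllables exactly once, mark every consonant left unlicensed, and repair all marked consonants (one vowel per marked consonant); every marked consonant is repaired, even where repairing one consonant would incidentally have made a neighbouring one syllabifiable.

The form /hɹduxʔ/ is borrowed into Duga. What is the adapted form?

funukuxuʔu

Substitution: /h/ → /f/, /ɹ/ → /n/, /d/ → /k/, giving /fnkuxʔ/.
Syllabifying with onset maximization leaves /f/, /n/, /x/, /ʔ/ stranded (no codas are permitted; onsets are limited to one consonant).
Epenthesis after each stranded consonant: /f/ → /fu/, /n/ → /nu/, /x/ → /xu/, /ʔ/ → /ʔu/.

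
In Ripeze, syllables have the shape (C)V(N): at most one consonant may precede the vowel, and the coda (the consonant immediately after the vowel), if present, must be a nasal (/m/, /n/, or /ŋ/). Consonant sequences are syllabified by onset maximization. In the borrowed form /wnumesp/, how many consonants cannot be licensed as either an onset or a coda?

3

Syllabifying with onset maximization leaves /w/, /s/, /p/ stranded (only a nasal (/m/, /n/, or /ŋ/) is licensed in coda position; onsets are limited to one consonant).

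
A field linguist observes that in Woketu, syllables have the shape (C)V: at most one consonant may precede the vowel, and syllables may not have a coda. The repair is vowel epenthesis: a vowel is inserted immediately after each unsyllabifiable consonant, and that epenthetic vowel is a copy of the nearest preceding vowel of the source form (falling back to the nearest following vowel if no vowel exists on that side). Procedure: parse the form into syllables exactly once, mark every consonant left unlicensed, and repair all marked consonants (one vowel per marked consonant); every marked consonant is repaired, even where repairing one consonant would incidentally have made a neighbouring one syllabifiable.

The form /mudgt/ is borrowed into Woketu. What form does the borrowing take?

Syllabifying with onset maximization leaves /d/, /g/, /t/ stranded (no codas are permitted; onsets are limited to one consonant).
Each unlicensed consonant becomes the onset of a new syllable: /d/ → /du/, /g/ → /gu/, /t/ → /tu/.

mudugutu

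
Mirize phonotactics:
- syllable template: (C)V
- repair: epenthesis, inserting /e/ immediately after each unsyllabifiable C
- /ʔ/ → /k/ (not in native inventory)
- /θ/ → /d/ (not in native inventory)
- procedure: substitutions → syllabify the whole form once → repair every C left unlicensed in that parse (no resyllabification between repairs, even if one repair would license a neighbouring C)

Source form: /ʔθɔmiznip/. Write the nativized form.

Substitution: /ʔ/ → /k/, /θ/ → /d/, giving /kdɔmiznip/.
Syllabifying with onset maximization leaves /k/, /z/, /p/ stranded (no codas are permitted; onsets are limited to one consonant).
Inserting the epenthetic vowel yields /k/ → /ke/, /z/ → /ze/, /p/ → /pe/.

kedɔmizenipe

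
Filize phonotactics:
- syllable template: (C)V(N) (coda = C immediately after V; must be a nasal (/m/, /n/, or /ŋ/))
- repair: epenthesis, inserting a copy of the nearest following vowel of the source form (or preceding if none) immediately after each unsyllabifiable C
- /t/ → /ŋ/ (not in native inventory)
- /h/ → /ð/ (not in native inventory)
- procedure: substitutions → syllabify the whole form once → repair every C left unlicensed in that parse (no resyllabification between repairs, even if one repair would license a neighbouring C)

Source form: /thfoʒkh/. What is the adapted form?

Substitution: /t/ → /ŋ/, /h/ → /ð/, giving /ŋðfoʒkð/.
Syllabifying with onset maximization leaves /ŋ/, /ð/, /ʒ/, /k/, /ð/ stranded (only a nasal (/m/, /n/, or /ŋ/) is licensed in coda position; onsets are limited to one consonant).
Epenthesis after each stranded consonant: /ŋ/ → /ŋo/, /ð/ → /ðo/, /ʒ/ → /ʒo/, /k/ → /ko/, /ð/ → /ðo/.

ŋoðofoʒokoðo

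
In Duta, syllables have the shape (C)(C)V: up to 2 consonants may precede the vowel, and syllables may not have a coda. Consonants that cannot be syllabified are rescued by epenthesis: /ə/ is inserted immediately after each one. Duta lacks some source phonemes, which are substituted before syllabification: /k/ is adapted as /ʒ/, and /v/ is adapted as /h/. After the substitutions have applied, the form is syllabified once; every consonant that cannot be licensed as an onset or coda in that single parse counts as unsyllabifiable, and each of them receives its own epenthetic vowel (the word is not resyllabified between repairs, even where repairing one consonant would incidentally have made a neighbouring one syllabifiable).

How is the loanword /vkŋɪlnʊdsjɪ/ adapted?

Substitution: /v/ → /h/, /k/ → /ʒ/, giving /hʒŋɪlnʊdsjɪ/.
Under (C)(C)V, the unsyllabifiable consonants are /h/, /d/ (no codas are permitted; onsets may contain at most 2 consonants).
Inserting the epenthetic vowel yields /h/ → /hə/, /d/ → /də/.

həʒŋɪlnʊdəsjɪ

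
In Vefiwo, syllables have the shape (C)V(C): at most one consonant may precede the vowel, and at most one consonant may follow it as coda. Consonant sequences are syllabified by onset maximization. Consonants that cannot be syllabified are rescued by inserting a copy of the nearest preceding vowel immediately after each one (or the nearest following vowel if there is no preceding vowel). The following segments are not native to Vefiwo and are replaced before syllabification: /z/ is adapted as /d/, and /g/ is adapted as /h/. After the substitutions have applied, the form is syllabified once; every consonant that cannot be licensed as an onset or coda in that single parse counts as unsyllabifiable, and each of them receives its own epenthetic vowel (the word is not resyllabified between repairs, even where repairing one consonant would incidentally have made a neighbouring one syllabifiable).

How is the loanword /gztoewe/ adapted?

hodotoewe

Substitution: /g/ → /h/, /z/ → /d/, giving /hdtoewe/.
The consonants /h/, /d/ cannot be parsed into a legal (C)V(C) syllable (at most one coda consonant is licensed; onsets are limited to one consonant).
Epenthesis after each stranded consonant: /h/ → /ho/, /d/ → /do/.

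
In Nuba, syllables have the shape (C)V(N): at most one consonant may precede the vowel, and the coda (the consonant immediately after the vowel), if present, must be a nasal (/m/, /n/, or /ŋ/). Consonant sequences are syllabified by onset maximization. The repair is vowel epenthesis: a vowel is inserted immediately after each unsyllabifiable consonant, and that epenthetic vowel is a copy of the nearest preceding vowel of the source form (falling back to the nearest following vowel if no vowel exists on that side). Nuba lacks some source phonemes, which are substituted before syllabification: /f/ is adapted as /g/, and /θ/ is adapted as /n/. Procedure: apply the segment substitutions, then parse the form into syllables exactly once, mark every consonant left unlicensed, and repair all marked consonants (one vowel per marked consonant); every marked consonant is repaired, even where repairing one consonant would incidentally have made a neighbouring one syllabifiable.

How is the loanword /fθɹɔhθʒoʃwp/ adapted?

gɔnɔɹɔhɔnɔʒoʃowopo

Substitution: /f/ → /g/, /θ/ → /n/, giving /gnɹɔhnʒoʃwp/.
The consonants /g/, /n/, /h/, /n/, /ʃ/, /w/, /p/ cannot be parsed into a legal (C)V(N) syllable (only a nasal (/m/, /n/, or /ŋ/) is licensed in coda position; onsets are limited to one consonant).
Inserting the epenthetic vowel yields /g/ → /gɔ/, /n/ → /nɔ/, /h/ → /hɔ/, /n/ → /nɔ/, /ʃ/ → /ʃo/, /w/ → /wo/, /p/ → /po/.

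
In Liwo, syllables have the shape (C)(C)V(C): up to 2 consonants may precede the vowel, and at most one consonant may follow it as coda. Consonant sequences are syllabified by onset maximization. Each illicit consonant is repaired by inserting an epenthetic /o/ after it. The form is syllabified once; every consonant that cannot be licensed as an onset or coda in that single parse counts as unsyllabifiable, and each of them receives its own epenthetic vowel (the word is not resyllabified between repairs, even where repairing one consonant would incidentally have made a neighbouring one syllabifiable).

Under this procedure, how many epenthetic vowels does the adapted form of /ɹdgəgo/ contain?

1

The unsyllabifiable consonants are /ɹ/; each receives one epenthetic vowel.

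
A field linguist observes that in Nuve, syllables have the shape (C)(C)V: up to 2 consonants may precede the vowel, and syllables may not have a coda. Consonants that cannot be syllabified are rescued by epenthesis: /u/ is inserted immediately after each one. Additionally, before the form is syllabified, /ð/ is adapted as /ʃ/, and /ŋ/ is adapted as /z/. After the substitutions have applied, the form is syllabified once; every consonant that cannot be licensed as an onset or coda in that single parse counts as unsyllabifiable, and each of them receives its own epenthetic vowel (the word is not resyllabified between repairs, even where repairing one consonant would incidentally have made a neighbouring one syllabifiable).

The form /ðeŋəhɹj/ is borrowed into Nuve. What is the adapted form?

Substitution: /ð/ → /ʃ/, /ŋ/ → /z/, giving /ʃezəhɹj/.
The consonants /h/, /ɹ/, /j/ cannot be parsed into a legal (C)(C)V syllable (no codas are permitted; onsets may contain at most 2 consonants).
Each unlicensed consonant becomes the onset of a new syllable: /h/ → /hu/, /ɹ/ → /ɹu/, /j/ → /ju/.

ʃezəhuɹuju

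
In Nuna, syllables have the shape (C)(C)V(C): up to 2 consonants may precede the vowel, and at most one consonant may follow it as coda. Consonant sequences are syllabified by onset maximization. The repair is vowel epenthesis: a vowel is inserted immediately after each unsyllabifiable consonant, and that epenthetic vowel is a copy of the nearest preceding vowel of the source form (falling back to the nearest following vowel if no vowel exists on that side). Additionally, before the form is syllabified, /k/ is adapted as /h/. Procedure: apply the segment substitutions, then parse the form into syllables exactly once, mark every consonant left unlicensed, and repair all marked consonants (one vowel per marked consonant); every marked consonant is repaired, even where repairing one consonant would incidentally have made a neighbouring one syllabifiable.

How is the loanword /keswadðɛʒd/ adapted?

heswadðɛʒdɛ

Substitution: /k/ → /h/, giving /heswadðɛʒd/.
Syllabifying with onset maximization leaves /d/ stranded (at most one coda consonant is licensed; onsets may contain at most 2 consonants).
Each unlicensed consonant becomes the onset of a new syllable: /d/ → /dɛ/.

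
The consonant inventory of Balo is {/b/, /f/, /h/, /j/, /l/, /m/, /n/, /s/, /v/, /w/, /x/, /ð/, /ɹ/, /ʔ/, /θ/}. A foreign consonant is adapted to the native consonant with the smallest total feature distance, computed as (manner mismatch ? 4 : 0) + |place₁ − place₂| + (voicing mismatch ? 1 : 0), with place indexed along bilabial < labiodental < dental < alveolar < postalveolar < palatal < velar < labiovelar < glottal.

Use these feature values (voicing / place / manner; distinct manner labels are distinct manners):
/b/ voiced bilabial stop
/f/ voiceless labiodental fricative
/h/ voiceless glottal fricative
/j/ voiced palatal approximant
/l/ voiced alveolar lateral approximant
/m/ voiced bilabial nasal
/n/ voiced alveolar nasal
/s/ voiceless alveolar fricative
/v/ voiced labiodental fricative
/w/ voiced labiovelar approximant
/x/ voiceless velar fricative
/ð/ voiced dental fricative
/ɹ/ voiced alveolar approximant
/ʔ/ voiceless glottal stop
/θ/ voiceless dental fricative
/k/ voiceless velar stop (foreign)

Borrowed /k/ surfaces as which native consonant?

ʔ

/ʔ/ is closest: same manner (stop), place distance 2 (velar→glottal), same voicing; total 2. Next closest is /x/ at distance 4.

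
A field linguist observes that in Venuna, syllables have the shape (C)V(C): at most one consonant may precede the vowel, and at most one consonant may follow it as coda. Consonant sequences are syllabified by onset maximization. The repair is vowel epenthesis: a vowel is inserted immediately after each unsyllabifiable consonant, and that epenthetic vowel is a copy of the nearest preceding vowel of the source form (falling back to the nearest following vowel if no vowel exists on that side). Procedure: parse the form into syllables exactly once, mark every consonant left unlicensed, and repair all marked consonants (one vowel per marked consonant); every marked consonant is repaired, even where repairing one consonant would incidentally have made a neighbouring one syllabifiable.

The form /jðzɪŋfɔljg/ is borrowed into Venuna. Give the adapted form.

Syllabifying with onset maximization leaves /j/, /ð/, /j/, /g/ stranded (at most one coda consonant is licensed; onsets are limited to one consonant).
Epenthesis after each stranded consonant: /j/ → /jɪ/, /ð/ → /ðɪ/, /j/ → /jɔ/, /g/ → /gɔ/.

jɪðɪzɪŋfɔljɔgɔ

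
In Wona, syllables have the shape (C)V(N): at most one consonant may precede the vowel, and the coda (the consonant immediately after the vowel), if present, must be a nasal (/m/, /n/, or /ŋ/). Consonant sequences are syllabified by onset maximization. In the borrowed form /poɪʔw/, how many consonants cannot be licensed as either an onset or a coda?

2

Syllabifying with onset maximization leaves /ʔ/, /w/ stranded (only a nasal (/m/, /n/, or /ŋ/) is licensed in coda position; onsets are limited to one consonant).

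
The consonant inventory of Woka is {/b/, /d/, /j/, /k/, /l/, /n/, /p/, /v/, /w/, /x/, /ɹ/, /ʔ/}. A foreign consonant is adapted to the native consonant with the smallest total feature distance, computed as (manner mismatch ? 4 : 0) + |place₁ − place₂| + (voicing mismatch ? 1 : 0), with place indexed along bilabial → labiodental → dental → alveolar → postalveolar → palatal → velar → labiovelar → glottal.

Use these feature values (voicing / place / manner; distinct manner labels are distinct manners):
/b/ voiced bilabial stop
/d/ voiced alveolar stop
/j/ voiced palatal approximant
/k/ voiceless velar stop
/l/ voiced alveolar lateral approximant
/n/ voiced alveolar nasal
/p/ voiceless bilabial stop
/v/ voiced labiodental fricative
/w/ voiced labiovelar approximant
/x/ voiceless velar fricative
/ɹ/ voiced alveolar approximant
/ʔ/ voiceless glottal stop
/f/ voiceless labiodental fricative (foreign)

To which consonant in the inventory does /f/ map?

/v/ is closest: same manner (fricative), place distance 0 (labiodental→labiodental), voicing differs (+1); total 1. Next closest is /p/ at distance 5.

v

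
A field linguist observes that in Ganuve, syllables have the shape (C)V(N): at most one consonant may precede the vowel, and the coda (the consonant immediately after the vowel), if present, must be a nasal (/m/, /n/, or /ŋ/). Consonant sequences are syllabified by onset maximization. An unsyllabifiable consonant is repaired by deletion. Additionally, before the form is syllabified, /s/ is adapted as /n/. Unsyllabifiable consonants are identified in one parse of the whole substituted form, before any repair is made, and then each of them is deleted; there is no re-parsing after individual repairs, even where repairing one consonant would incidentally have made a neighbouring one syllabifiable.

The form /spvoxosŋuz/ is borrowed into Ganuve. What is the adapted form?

Substitution: /s/ → /n/, giving /npvoxonŋuz/.
The consonants /n/, /p/, /z/ cannot be parsed into a legal (C)V(N) syllable (only a nasal (/m/, /n/, or /ŋ/) is licensed in coda position; onsets are limited to one consonant).
Each unlicensed consonant is deleted: /n/, /p/, /z/.

voxonŋu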